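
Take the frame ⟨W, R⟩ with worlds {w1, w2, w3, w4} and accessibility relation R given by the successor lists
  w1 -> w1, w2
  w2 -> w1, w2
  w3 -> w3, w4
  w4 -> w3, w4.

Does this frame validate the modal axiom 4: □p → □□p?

Yes

By correspondence theory, 4 is valid on a frame iff R is transitive.
Transitive: yes — every two-step R-path is closed by a direct edge.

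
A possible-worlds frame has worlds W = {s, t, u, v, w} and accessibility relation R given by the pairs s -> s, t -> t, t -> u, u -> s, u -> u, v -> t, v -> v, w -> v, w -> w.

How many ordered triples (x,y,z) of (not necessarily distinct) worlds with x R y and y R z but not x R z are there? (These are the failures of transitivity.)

Enumerating: (t,u,s), (v,t,u), (w,v,t).

3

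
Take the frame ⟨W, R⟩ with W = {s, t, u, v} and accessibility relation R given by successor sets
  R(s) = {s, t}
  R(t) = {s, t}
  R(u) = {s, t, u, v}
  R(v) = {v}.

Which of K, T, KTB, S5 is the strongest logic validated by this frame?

T

Reflexive (axiom T): yes — every world is R-related to itself.
Symmetric (axiom B): no — u R s but not s R u.
Euclidean (axiom 5): no — u R s and u R v, but not s R v.
So F validates K, T; KTB would additionally require R to be symmetric. The strongest is T.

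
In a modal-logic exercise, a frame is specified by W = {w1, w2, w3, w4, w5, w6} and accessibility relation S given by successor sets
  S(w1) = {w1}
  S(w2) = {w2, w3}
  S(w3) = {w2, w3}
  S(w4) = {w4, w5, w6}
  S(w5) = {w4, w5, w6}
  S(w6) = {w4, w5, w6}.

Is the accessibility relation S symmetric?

Yes

Symmetric: yes — every pair in S has its reverse in S.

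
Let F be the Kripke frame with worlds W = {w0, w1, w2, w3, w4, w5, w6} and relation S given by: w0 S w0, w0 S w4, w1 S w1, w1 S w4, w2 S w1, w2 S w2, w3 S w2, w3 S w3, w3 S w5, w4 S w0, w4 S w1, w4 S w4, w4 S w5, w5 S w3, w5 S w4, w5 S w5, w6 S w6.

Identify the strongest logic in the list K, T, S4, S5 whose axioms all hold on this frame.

Reflexive (axiom T): yes — every world is S-related to itself.
Transitive (axiom 4): no — w0 S w4 and w4 S w1, but not w0 S w1.
Euclidean (axiom 5): no — w3 S w2 and w3 S w5, but not w2 S w5.
So F validates K, T; S4 would additionally require S to be transitive. The strongest is T.

T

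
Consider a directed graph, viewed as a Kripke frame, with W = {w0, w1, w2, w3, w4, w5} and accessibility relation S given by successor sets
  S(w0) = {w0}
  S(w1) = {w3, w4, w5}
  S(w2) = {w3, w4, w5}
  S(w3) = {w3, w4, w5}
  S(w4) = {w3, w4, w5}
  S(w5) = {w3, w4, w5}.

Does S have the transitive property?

Yes

Transitive: yes — every two-step S-path is closed by a direct edge.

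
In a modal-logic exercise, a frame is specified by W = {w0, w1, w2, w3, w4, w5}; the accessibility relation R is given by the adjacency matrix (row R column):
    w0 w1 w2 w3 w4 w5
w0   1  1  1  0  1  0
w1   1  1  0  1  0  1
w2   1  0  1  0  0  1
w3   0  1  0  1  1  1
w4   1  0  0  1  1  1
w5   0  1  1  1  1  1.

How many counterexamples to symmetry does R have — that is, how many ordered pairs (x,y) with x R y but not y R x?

R is symmetric; there are no such tuples.

0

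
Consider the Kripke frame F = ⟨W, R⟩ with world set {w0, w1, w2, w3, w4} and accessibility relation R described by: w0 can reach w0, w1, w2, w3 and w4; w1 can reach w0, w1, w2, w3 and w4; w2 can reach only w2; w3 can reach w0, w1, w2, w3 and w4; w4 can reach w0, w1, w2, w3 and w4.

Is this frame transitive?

Yes

Transitive: yes — every two-step R-path is closed by a direct edge.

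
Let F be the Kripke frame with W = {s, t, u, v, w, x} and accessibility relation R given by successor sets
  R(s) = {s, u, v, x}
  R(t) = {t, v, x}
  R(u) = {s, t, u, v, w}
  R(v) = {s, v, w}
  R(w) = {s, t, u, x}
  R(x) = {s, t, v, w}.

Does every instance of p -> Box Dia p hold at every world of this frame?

No

Axiom B corresponds to the accessibility relation being symmetric.
Symmetric: no — t R v but not v R t.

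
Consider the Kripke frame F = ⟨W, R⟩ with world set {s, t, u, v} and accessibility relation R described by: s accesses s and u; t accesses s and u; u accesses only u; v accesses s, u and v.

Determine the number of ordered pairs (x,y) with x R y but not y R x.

Enumerating: (s,u), (t,s), (t,u), (v,s), (v,u).

5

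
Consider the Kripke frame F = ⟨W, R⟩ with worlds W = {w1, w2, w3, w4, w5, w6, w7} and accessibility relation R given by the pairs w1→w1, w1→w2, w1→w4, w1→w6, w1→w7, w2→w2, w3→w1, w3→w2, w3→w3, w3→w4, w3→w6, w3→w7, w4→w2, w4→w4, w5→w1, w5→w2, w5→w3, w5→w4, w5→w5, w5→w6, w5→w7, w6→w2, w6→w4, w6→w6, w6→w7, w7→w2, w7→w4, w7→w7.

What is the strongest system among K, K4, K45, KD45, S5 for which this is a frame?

Transitive (axiom 4): yes — every two-step R-path is closed by a direct edge.
Euclidean (axiom 5): no — w1 R w2 and w1 R w4, but not w2 R w4.
Serial (axiom D): yes — every world has a successor (e.g. w1 R w1).
Reflexive (axiom T): yes — every world is R-related to itself.
So F validates K, K4; K45 would additionally require R to be Euclidean. The strongest is K4.

K4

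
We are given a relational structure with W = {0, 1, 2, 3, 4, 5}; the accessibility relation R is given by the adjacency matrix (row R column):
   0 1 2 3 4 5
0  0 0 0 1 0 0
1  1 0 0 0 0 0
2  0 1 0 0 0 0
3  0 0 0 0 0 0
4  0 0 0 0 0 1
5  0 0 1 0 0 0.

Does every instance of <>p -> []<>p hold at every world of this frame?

By correspondence theory, 5 is valid on a frame iff R is Euclidean.
Euclidean: no — 0 R 3 and 0 R 3, but not 3 R 3.

No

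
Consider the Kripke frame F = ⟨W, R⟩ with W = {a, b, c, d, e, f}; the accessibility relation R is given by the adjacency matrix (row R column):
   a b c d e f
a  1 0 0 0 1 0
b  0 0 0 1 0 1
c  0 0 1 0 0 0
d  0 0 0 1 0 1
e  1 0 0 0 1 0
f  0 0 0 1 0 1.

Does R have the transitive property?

Yes

Transitive: yes — every two-step R-path is closed by a direct edge.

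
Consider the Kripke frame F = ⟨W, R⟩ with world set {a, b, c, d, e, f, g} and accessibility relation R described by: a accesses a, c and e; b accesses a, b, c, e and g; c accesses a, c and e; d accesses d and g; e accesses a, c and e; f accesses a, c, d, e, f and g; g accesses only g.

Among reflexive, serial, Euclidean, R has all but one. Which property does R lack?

Reflexive: yes — every world is R-related to itself.
Serial: yes — every world has a successor (e.g. a R a).
Euclidean: no — b R a and b R g, but not a R g.
Only Euclidean fails.

Euclidean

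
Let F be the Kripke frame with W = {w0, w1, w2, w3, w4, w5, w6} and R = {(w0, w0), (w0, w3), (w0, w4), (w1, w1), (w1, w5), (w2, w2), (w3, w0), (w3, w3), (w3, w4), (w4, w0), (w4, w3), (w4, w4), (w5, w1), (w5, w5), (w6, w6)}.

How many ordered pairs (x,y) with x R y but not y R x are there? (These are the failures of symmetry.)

R is symmetric; there are no such tuples.

0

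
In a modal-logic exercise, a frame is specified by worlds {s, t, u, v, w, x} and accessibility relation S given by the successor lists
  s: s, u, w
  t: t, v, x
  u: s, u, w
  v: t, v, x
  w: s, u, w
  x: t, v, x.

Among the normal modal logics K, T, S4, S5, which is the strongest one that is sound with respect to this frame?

Reflexive (axiom T): yes — every world is S-related to itself.
Transitive (axiom 4): yes — every two-step S-path is closed by a direct edge.
Euclidean (axiom 5): yes — any two successors of a common world are S-related.
So F validates K, T, S4, S5. The strongest is S5.

S5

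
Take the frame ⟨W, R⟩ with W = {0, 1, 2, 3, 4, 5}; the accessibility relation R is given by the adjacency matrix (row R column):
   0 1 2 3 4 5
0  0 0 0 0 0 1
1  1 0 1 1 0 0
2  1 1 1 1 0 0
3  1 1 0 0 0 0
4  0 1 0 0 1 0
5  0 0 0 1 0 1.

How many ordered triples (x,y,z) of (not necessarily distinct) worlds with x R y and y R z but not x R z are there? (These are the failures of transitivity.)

Enumerating: (0,5,3), (1,0,5), (1,2,1), (1,3,1), (2,0,5), (3,0,5), (3,1,2), (3,1,3), (4,1,0), (4,1,2), (4,1,3), (5,3,0), (5,3,1).

13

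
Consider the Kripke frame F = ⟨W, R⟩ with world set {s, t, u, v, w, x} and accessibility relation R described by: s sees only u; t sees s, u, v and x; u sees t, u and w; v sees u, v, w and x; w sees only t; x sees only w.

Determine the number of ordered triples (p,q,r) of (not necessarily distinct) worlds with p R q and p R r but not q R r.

Enumerating: (t,s,s), (t,s,v), (t,s,x), (t,u,s), (t,u,v), (t,u,x), (t,v,s), (t,x,s), (t,x,u), (t,x,v), (t,x,x), (u,t,t), … and 14 more.
Total: 26.

26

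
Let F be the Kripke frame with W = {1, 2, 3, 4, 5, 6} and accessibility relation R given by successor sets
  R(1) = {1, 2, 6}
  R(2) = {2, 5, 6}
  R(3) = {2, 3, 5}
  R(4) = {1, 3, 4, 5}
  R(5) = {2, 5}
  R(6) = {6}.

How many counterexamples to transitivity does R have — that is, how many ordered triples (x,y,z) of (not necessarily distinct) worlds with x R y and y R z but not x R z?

7

Enumerating: (1,2,5), (3,2,6), (4,1,2), (4,1,6), (4,3,2), (4,5,2), (5,2,6).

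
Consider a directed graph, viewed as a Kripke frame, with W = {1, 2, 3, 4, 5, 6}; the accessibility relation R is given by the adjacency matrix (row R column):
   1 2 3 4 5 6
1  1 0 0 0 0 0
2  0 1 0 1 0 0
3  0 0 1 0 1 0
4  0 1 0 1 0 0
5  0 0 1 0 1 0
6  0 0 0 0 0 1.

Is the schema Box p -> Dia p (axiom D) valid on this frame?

Axiom D corresponds to the accessibility relation being serial.
Serial: yes — every world has a successor (e.g. 1 R 1).

Yes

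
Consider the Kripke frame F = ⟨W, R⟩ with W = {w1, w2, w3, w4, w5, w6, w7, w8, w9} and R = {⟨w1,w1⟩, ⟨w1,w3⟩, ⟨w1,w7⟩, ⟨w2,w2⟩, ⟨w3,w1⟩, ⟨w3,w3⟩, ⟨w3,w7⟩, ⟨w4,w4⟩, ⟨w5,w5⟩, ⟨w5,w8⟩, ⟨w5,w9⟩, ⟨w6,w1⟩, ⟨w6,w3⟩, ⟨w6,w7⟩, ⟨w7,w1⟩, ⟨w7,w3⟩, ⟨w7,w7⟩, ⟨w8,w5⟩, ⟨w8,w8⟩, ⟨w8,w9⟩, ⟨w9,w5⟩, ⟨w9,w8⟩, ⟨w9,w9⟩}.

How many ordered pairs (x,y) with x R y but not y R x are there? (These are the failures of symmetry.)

Enumerating: (w6,w1), (w6,w3), (w6,w7).

3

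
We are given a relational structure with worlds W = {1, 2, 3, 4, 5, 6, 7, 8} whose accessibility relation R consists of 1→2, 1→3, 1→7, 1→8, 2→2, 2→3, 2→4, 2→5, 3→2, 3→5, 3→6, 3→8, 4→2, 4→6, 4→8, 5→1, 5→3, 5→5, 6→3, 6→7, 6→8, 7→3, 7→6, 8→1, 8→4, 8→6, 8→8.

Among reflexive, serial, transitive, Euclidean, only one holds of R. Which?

serial

Reflexive: no — 1 is not related to itself.
Serial: yes — every world has a successor (e.g. 1 R 2).
Transitive: no — 1 R 2 and 2 R 4, but not 1 R 4.
Euclidean: no — 1 R 2 and 1 R 7, but not 2 R 7.
Only serial holds.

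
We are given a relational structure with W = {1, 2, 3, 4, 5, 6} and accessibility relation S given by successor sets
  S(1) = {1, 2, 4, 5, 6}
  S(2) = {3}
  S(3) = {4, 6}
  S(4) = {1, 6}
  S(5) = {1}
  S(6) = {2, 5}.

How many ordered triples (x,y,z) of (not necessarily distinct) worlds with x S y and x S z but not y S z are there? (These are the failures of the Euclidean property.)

25

Enumerating: (1,2,1), (1,2,2), (1,2,4), (1,2,5), (1,2,6), (1,4,2), (1,4,4), (1,4,5), (1,5,2), (1,5,4), (1,5,5), (1,5,6), … and 13 more.
Total: 25.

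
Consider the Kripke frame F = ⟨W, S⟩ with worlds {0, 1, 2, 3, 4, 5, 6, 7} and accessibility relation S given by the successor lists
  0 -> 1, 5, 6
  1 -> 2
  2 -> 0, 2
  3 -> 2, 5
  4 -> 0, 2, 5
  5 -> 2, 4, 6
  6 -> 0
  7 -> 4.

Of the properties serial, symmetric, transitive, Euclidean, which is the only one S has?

serial

Serial: yes — every world has a successor (e.g. 0 S 1).
Symmetric: no — 0 S 1 but not 1 S 0.
Transitive: no — 0 S 1 and 1 S 2, but not 0 S 2.
Euclidean: no — 0 S 1 and 0 S 5, but not 1 S 5.
Only serial holds.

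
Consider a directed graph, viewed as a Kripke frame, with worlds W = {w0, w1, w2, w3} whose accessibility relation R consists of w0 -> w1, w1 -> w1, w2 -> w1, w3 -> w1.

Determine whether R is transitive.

Yes

Transitive: yes — every two-step R-path is closed by a direct edge.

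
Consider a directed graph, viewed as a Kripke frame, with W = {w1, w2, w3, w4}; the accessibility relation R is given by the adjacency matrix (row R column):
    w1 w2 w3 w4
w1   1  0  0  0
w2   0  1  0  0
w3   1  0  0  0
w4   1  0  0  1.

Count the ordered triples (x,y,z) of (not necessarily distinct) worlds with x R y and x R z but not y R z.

1

Enumerating: (w4,w1,w4).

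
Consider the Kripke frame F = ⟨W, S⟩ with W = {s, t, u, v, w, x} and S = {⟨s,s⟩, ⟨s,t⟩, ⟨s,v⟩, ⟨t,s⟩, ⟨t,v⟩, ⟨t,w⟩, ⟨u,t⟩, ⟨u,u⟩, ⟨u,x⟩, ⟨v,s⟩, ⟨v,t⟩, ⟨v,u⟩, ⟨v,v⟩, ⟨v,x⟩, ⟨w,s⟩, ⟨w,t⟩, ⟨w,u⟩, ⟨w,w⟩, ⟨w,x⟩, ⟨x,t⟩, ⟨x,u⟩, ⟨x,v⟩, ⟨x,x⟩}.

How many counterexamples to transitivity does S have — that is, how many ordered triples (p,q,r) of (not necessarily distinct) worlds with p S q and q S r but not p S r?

Enumerating: (s,t,w), (s,v,u), (s,v,x), (t,s,t), (t,v,t), (t,v,u), (t,v,x), (t,w,t), (t,w,u), (t,w,x), (u,t,s), (u,t,v), … and 9 more.
Total: 21.

21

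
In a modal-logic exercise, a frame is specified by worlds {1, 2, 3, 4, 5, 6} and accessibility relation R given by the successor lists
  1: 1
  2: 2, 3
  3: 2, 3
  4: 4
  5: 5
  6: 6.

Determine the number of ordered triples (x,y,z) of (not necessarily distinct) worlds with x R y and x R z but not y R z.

R is Euclidean; there are no such tuples.

0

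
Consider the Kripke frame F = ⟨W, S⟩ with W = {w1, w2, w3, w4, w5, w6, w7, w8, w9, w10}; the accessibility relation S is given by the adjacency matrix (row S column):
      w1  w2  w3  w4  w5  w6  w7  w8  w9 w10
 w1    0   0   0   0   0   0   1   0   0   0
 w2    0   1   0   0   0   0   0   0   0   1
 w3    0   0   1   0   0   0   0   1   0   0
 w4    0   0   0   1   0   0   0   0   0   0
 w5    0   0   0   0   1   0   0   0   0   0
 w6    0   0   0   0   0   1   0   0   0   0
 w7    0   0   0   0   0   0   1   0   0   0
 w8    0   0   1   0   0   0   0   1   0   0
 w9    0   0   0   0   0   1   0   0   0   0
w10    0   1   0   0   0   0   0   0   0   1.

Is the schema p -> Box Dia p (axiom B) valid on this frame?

No

The schema B characterises exactly the symmetric frames.
Symmetric: no — w1 S w7 but not w7 S w1.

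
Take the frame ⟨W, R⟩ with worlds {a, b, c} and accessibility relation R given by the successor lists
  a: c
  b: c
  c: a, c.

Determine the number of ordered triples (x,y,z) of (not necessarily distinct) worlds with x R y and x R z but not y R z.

1

Enumerating: (c,a,a).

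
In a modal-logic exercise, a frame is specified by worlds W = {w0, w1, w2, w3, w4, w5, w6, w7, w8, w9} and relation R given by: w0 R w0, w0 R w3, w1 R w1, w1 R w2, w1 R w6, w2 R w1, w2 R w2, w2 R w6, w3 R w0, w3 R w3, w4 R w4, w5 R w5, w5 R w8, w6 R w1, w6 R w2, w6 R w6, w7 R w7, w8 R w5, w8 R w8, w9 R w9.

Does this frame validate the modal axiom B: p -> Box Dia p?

The schema B characterises exactly the symmetric frames.
Symmetric: yes — every pair in R has its reverse in R.

Yes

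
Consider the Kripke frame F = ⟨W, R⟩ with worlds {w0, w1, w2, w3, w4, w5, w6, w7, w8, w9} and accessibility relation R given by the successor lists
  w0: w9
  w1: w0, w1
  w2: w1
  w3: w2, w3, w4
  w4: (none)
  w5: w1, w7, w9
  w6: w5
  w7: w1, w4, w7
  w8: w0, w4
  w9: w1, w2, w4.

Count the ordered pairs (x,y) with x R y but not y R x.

Enumerating: (w0,w9), (w1,w0), (w2,w1), (w3,w2), (w3,w4), (w5,w1), (w5,w7), (w5,w9), (w6,w5), (w7,w1), (w7,w4), (w8,w0), (w8,w4), (w9,w1), (w9,w2), (w9,w4).

16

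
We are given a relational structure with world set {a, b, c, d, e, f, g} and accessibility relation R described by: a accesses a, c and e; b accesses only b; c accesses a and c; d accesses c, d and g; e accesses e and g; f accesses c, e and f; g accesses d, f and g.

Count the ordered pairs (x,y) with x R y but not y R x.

Enumerating: (a,e), (d,c), (e,g), (f,c), (f,e), (g,f).

6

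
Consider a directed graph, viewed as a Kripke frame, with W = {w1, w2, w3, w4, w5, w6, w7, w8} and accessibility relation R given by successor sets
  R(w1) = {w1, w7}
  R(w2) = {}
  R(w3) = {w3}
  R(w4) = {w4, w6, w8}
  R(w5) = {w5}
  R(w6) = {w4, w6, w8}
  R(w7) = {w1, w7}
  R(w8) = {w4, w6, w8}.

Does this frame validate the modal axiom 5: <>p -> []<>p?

By correspondence theory, 5 is valid on a frame iff R is Euclidean.
Euclidean: yes — any two successors of a common world are R-related.

Yes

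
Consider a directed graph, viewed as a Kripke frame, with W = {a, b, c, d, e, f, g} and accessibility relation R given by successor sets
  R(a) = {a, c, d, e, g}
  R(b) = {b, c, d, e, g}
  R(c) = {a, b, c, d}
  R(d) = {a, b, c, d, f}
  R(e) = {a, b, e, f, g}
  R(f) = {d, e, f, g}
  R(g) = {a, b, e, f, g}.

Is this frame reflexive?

Yes

Reflexive: yes — every world is R-related to itself.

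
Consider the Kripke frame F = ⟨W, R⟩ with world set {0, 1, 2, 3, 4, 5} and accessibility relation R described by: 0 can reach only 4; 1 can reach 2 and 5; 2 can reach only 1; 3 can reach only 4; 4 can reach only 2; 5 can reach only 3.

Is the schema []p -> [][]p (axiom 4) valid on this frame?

No

By correspondence theory, 4 is valid on a frame iff R is transitive.
Transitive: no — 0 R 4 and 4 R 2, but not 0 R 2.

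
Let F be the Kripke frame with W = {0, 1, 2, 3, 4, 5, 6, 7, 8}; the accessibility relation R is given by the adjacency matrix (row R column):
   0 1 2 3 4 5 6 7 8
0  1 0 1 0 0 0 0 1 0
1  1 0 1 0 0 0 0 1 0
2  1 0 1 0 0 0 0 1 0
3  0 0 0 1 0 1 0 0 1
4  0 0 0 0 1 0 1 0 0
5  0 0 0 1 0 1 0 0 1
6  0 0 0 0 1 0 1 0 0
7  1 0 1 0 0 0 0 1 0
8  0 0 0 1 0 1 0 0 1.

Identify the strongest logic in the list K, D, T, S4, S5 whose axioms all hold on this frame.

Serial (axiom D): yes — every world has a successor (e.g. 0 R 0).
Reflexive (axiom T): no — 1 is not related to itself.
Transitive (axiom 4): yes — every two-step R-path is closed by a direct edge.
Euclidean (axiom 5): yes — any two successors of a common world are R-related.
So F validates K, D; T would additionally require R to be reflexive. The strongest is D.

D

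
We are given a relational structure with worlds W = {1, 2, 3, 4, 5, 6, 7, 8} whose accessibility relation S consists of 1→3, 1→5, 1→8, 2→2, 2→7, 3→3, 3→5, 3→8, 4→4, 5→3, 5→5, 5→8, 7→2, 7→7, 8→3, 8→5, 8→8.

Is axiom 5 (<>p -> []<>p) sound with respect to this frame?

Yes

Axiom 5 corresponds to the accessibility relation being Euclidean.
Euclidean: yes — any two successors of a common world are S-related.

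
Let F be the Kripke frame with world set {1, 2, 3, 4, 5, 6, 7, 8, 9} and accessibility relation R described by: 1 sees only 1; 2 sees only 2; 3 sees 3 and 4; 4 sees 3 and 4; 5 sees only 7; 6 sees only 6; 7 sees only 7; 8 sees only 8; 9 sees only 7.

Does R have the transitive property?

Transitive: yes — every two-step R-path is closed by a direct edge.

Yes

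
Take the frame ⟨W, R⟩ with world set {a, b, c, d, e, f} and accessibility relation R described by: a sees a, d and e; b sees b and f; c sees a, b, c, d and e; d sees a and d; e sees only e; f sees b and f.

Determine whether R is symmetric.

Symmetric: no — a R e but not e R a.

No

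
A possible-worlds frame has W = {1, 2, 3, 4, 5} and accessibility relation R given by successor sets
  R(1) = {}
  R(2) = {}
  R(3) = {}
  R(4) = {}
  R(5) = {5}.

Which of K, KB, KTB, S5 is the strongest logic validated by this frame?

Symmetric (axiom B): yes — every pair in R has its reverse in R.
Reflexive (axiom T): no — 1 is not related to itself.
Euclidean (axiom 5): yes — any two successors of a common world are R-related.
So F validates K, KB; KTB would additionally require R to be reflexive. The strongest is KB.

KB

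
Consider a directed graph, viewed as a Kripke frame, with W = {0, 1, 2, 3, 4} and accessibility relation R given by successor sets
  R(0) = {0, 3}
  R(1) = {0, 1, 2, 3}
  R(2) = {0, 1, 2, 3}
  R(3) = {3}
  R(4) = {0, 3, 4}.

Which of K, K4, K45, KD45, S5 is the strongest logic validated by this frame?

K4

Transitive (axiom 4): yes — every two-step R-path is closed by a direct edge.
Euclidean (axiom 5): no — 1 R 0 and 1 R 2, but not 0 R 2.
Serial (axiom D): yes — every world has a successor (e.g. 0 R 0).
Reflexive (axiom T): yes — every world is R-related to itself.
So F validates K, K4; K45 would additionally require R to be Euclidean. The strongest is K4.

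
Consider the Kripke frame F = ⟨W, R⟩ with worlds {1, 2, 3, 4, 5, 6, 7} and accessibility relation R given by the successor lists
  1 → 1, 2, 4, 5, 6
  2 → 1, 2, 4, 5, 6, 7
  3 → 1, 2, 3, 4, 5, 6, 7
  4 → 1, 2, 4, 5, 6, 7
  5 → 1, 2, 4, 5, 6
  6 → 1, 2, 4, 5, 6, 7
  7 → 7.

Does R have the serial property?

Yes

Serial: yes — every world has a successor (e.g. 1 R 1).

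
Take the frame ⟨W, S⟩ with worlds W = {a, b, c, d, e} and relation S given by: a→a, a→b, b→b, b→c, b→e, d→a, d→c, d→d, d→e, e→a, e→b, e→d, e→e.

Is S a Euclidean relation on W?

Euclidean: no — b S c and b S e, but not c S e.

No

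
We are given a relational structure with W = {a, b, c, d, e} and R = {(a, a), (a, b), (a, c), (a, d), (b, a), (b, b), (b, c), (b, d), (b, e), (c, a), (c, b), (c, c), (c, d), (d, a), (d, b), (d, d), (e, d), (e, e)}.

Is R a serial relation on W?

Serial: yes — every world has a successor (e.g. a R a).

Yes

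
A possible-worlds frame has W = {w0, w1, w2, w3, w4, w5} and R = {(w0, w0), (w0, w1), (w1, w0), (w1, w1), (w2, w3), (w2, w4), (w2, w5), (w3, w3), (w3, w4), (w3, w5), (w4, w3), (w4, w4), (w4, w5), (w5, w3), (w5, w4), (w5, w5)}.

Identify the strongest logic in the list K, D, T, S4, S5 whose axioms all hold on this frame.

Serial (axiom D): yes — every world has a successor (e.g. w0 R w0).
Reflexive (axiom T): no — w2 is not related to itself.
Transitive (axiom 4): yes — every two-step R-path is closed by a direct edge.
Euclidean (axiom 5): yes — any two successors of a common world are R-related.
So F validates K, D; T would additionally require R to be reflexive. The strongest is D.

D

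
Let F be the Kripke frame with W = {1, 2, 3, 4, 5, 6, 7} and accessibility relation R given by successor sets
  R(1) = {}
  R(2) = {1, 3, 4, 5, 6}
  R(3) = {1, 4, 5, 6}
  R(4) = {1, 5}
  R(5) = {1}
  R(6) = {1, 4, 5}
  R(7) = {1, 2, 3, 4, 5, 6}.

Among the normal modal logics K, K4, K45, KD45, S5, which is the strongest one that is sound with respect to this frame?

Transitive (axiom 4): yes — every two-step R-path is closed by a direct edge.
Euclidean (axiom 5): no — 2 R 1 and 2 R 3, but not 1 R 3.
Serial (axiom D): no — 1 has no R-successor.
Reflexive (axiom T): no — 1 is not related to itself.
So F validates K, K4; K45 would additionally require R to be Euclidean. The strongest is K4.

K4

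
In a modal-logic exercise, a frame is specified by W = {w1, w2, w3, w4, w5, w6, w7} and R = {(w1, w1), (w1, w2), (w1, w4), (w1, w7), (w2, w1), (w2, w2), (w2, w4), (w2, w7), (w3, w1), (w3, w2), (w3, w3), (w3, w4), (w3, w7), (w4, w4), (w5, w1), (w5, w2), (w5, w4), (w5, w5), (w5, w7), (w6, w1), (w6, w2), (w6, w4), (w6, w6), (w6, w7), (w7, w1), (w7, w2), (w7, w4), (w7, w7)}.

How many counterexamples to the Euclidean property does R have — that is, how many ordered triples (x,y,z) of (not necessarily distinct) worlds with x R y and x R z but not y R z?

30

Enumerating: (w1,w4,w1), (w1,w4,w2), (w1,w4,w7), (w2,w4,w1), (w2,w4,w2), (w2,w4,w7), (w3,w1,w3), (w3,w2,w3), (w3,w4,w1), (w3,w4,w2), (w3,w4,w3), (w3,w4,w7), … and 18 more.
Total: 30.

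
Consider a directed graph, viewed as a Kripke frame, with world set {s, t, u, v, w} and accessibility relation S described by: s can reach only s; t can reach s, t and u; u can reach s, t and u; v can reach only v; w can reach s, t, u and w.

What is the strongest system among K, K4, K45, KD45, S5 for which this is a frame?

K4

Transitive (axiom 4): yes — every two-step S-path is closed by a direct edge.
Euclidean (axiom 5): no — t S s and t S u, but not s S u.
Serial (axiom D): yes — every world has a successor (e.g. s S s).
Reflexive (axiom T): yes — every world is S-related to itself.
So F validates K, K4; K45 would additionally require S to be Euclidean. The strongest is K4.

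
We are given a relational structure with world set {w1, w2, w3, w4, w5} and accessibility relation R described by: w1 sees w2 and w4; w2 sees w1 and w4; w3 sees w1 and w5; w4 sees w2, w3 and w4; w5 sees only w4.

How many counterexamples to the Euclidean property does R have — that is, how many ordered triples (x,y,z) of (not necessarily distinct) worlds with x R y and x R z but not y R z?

Enumerating: (w1,w2,w2), (w2,w1,w1), (w2,w4,w1), (w3,w1,w1), (w3,w1,w5), (w3,w5,w1), (w3,w5,w5), (w4,w2,w2), (w4,w2,w3), (w4,w3,w2), (w4,w3,w3), (w4,w3,w4).

12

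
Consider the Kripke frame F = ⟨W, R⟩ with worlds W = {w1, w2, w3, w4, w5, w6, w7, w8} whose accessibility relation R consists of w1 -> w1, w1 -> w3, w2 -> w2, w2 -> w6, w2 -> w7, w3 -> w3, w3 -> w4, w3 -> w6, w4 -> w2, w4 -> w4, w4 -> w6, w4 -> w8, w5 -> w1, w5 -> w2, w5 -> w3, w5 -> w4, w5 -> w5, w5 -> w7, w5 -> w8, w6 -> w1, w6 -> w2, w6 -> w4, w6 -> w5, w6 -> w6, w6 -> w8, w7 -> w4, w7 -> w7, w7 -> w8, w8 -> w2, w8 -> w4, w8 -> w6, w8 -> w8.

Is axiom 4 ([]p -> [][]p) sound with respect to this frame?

No

By correspondence theory, 4 is valid on a frame iff R is transitive.
Transitive: no — w1 R w3 and w3 R w4, but not w1 R w4.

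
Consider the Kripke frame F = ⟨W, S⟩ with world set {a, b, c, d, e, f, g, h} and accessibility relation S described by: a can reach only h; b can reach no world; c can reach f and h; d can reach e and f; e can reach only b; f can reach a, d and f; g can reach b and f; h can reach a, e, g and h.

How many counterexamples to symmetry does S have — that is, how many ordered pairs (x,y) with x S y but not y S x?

9

Enumerating: (c,f), (c,h), (d,e), (e,b), (f,a), (g,b), (g,f), (h,e), (h,g).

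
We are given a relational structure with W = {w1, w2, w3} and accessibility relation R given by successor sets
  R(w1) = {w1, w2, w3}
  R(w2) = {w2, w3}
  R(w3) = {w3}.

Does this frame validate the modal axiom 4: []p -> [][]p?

Yes

The schema 4 characterises exactly the transitive frames.
Transitive: yes — every two-step R-path is closed by a direct edge.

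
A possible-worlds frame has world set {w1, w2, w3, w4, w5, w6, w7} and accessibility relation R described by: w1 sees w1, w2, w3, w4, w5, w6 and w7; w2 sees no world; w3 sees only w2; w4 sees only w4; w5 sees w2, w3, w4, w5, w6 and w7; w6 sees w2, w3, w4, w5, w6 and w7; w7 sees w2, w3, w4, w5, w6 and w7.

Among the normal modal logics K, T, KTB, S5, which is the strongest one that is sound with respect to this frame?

Reflexive (axiom T): no — w2 is not related to itself.
Symmetric (axiom B): no — w1 R w2 but not w2 R w1.
Euclidean (axiom 5): no — w1 R w2 and w1 R w3, but not w2 R w3.
So F validates K; T would additionally require R to be reflexive. The strongest is K.

K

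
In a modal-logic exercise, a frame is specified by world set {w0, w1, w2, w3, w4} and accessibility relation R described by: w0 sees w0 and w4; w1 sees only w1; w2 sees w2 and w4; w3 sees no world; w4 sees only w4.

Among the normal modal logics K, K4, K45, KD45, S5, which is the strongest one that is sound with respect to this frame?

K4

Transitive (axiom 4): yes — every two-step R-path is closed by a direct edge.
Euclidean (axiom 5): no — w0 R w4 and w0 R w0, but not w4 R w0.
Serial (axiom D): no — w3 has no R-successor.
Reflexive (axiom T): no — w3 is not related to itself.
So F validates K, K4; K45 would additionally require R to be Euclidean. The strongest is K4.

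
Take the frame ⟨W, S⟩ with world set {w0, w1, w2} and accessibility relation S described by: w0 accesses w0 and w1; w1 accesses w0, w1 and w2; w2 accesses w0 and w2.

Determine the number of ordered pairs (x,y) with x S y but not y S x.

2

Enumerating: (w1,w2), (w2,w0).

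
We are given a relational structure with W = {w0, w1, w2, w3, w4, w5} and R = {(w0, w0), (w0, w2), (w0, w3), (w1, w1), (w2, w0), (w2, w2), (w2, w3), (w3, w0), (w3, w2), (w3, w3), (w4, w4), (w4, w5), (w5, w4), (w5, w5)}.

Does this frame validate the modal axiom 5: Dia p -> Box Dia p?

Axiom 5 corresponds to the accessibility relation being Euclidean.
Euclidean: yes — any two successors of a common world are R-related.

Yes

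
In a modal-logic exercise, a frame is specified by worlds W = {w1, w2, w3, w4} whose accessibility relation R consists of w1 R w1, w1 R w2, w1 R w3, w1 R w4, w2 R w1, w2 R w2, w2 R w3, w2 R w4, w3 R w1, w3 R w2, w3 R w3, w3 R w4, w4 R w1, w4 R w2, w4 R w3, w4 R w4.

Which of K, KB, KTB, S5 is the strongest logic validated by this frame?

Symmetric (axiom B): yes — every pair in R has its reverse in R.
Reflexive (axiom T): yes — every world is R-related to itself.
Euclidean (axiom 5): yes — any two successors of a common world are R-related.
So F validates K, KB, KTB, S5. The strongest is S5.

S5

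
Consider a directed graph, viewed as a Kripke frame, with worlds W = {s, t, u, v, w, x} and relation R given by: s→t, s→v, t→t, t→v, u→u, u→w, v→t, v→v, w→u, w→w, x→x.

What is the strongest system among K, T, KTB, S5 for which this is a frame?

K

Reflexive (axiom T): no — s is not related to itself.
Symmetric (axiom B): no — s R t but not t R s.
Euclidean (axiom 5): yes — any two successors of a common world are R-related.
So F validates K; T would additionally require R to be reflexive. The strongest is K.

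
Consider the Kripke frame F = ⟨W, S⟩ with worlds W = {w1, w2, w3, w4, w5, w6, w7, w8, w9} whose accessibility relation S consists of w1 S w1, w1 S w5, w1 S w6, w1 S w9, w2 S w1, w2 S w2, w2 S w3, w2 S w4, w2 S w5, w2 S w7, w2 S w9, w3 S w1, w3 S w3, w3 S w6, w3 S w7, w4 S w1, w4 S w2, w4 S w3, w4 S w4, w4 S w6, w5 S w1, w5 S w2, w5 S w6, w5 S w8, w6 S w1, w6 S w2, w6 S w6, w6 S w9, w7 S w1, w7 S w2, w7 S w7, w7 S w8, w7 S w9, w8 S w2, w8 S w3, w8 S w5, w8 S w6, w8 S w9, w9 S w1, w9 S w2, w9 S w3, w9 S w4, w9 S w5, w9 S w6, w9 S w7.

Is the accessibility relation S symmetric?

Symmetric: no — w2 S w1 but not w1 S w2.

No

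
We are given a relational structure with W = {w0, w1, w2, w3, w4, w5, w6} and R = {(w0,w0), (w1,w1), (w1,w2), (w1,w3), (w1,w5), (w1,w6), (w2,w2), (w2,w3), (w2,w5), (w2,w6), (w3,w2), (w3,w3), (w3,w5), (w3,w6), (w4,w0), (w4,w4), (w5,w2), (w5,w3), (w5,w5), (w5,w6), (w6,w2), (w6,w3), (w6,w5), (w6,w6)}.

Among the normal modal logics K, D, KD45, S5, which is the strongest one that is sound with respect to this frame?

D

Serial (axiom D): yes — every world has a successor (e.g. w0 R w0).
Euclidean (axiom 5): no — w1 R w2 and w1 R w1, but not w2 R w1.
Transitive (axiom 4): yes — every two-step R-path is closed by a direct edge.
Reflexive (axiom T): yes — every world is R-related to itself.
So F validates K, D; KD45 would additionally require R to be Euclidean. The strongest is D.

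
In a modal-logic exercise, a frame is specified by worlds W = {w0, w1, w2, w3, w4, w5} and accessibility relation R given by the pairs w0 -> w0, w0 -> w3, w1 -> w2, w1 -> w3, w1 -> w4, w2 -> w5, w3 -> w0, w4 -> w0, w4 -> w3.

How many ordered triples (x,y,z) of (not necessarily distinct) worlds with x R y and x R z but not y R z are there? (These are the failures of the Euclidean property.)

11

Enumerating: (w0,w3,w3), (w1,w2,w2), (w1,w2,w3), (w1,w2,w4), (w1,w3,w2), (w1,w3,w3), (w1,w3,w4), (w1,w4,w2), (w1,w4,w4), (w2,w5,w5), (w4,w3,w3).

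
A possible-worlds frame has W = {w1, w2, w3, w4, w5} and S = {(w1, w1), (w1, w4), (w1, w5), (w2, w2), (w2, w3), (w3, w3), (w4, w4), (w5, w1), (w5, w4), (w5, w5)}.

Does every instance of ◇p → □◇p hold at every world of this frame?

No

Axiom 5 corresponds to the accessibility relation being Euclidean.
Euclidean: no — w1 S w4 and w1 S w5, but not w4 S w5.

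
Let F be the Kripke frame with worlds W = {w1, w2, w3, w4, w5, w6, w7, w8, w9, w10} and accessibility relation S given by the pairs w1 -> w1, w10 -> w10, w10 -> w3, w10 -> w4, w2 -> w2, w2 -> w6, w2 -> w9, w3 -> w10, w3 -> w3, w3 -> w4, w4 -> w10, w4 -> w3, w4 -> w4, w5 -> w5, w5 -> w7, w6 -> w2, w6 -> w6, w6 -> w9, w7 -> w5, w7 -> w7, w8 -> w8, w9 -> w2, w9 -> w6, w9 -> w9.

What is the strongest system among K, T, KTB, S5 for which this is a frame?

Reflexive (axiom T): yes — every world is S-related to itself.
Symmetric (axiom B): yes — every pair in S has its reverse in S.
Euclidean (axiom 5): yes — any two successors of a common world are S-related.
So F validates K, T, KTB, S5. The strongest is S5.

S5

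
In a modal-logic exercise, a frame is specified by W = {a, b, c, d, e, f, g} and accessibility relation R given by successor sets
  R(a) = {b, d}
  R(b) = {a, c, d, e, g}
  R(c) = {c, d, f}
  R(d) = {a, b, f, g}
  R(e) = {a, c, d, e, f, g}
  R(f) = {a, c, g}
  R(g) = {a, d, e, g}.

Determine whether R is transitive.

No

Transitive: no — a R b and b R c, but not a R c.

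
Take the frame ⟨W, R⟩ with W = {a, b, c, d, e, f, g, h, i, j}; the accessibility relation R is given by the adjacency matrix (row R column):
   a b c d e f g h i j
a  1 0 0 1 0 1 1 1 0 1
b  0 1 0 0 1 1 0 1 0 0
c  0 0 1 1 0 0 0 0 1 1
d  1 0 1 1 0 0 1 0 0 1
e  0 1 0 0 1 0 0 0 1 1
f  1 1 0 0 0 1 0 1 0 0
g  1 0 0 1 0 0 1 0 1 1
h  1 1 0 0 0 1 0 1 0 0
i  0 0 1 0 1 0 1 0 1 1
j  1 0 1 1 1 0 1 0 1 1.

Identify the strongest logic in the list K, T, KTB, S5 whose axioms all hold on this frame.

KTB

Reflexive (axiom T): yes — every world is R-related to itself.
Symmetric (axiom B): yes — every pair in R has its reverse in R.
Euclidean (axiom 5): no — a R d and a R f, but not d R f.
So F validates K, T, KTB; S5 would additionally require R to be Euclidean. The strongest is KTB.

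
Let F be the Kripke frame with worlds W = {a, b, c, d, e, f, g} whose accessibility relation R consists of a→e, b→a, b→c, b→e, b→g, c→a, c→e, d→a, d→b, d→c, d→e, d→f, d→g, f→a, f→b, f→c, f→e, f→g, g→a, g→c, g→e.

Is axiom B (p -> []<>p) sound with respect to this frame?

No

The schema B characterises exactly the symmetric frames.
Symmetric: no — a R e but not e R a.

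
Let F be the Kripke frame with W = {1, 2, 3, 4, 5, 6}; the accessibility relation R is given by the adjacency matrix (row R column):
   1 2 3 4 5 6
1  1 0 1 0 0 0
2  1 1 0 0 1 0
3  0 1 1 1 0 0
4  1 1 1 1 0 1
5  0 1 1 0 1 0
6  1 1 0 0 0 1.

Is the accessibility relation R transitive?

Transitive: no — 1 R 3 and 3 R 2, but not 1 R 2.

No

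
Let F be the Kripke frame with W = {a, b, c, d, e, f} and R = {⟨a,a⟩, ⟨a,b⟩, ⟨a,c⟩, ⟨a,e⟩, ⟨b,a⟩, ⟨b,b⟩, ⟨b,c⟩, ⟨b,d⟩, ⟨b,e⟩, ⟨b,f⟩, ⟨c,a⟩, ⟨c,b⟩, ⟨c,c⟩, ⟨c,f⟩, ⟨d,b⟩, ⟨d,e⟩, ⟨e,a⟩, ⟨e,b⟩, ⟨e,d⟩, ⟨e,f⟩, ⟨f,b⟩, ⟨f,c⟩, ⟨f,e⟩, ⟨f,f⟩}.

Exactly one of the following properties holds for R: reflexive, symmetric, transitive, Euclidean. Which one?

Reflexive: no — d is not related to itself.
Symmetric: yes — every pair in R has its reverse in R.
Transitive: no — a R b and b R d, but not a R d.
Euclidean: no — a R c and a R e, but not c R e.
Only symmetric holds.

symmetric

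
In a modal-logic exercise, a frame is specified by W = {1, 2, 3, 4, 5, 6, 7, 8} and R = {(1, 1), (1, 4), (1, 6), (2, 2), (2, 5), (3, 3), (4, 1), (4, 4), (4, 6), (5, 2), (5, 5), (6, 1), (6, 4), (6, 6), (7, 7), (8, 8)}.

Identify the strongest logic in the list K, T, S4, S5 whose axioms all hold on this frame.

Reflexive (axiom T): yes — every world is R-related to itself.
Transitive (axiom 4): yes — every two-step R-path is closed by a direct edge.
Euclidean (axiom 5): yes — any two successors of a common world are R-related.
So F validates K, T, S4, S5. The strongest is S5.

S5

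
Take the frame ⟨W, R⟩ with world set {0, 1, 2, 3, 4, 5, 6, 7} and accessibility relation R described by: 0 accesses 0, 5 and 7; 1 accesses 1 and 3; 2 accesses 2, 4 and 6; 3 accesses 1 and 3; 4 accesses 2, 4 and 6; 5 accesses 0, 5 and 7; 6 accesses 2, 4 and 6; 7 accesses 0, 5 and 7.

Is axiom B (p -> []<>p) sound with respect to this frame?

Yes

The schema B characterises exactly the symmetric frames.
Symmetric: yes — every pair in R has its reverse in R.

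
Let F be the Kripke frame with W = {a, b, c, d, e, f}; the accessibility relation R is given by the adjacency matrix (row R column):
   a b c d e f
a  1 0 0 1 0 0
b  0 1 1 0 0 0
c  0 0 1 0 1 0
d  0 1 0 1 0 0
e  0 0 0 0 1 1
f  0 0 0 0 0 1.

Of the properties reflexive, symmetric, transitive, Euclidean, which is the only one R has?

reflexive

Reflexive: yes — every world is R-related to itself.
Symmetric: no — a R d but not d R a.
Transitive: no — a R d and d R b, but not a R b.
Euclidean: no — a R d and a R a, but not d R a.
Only reflexive holds.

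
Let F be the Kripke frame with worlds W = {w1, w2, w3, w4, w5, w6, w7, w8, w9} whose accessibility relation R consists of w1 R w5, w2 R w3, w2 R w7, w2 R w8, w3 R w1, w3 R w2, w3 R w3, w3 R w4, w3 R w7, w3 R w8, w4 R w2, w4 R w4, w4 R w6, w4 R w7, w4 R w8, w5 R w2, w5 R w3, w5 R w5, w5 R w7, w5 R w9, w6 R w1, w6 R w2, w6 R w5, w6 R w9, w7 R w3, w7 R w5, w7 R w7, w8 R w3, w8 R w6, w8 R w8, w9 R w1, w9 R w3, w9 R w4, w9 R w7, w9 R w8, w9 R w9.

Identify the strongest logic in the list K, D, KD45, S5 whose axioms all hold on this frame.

D

Serial (axiom D): yes — every world has a successor (e.g. w1 R w5).
Euclidean (axiom 5): no — w2 R w7 and w2 R w8, but not w7 R w8.
Transitive (axiom 4): no — w1 R w5 and w5 R w2, but not w1 R w2.
Reflexive (axiom T): no — w1 is not related to itself.
So F validates K, D; KD45 would additionally require R to be Euclidean and transitive. The strongest is D.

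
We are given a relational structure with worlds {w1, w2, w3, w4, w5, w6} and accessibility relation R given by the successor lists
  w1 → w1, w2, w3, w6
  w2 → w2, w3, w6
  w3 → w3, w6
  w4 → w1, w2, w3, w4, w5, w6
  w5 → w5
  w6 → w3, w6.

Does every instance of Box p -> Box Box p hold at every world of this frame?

By correspondence theory, 4 is valid on a frame iff R is transitive.
Transitive: yes — every two-step R-path is closed by a direct edge.

Yes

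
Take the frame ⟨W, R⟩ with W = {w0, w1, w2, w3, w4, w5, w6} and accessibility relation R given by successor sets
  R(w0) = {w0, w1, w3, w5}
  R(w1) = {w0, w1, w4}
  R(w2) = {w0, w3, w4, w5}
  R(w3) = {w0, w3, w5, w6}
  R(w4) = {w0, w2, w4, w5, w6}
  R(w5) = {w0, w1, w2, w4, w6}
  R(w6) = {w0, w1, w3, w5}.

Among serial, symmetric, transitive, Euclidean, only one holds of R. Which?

Serial: yes — every world has a successor (e.g. w0 R w0).
Symmetric: no — w1 R w4 but not w4 R w1.
Transitive: no — w0 R w1 and w1 R w4, but not w0 R w4.
Euclidean: no — w0 R w1 and w0 R w3, but not w1 R w3.
Only serial holds.

serial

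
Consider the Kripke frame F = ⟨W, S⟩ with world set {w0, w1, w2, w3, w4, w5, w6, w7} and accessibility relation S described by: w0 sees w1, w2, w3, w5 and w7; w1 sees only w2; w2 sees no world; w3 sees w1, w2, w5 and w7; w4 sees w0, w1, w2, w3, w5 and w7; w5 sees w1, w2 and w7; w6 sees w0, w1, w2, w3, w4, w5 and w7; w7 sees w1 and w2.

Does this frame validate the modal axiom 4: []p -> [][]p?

Axiom 4 corresponds to the accessibility relation being transitive.
Transitive: yes — every two-step S-path is closed by a direct edge.

Yes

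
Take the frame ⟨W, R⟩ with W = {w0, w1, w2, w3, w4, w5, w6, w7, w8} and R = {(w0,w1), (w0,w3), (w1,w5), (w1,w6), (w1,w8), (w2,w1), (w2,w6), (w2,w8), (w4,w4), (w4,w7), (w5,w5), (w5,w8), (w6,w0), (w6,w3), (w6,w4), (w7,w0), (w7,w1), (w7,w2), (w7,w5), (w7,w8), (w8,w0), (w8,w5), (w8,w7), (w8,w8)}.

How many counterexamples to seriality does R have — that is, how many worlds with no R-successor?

Enumerating: w3.

1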